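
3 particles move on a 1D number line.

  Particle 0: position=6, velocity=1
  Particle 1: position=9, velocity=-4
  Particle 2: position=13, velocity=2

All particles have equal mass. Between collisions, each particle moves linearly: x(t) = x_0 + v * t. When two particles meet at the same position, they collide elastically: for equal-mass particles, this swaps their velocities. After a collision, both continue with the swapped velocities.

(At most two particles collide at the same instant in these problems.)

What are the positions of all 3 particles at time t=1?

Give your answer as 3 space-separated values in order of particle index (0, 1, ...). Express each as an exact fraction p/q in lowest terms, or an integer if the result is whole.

Collision at t=3/5: particles 0 and 1 swap velocities; positions: p0=33/5 p1=33/5 p2=71/5; velocities now: v0=-4 v1=1 v2=2
Advance to t=1 (no further collisions before then); velocities: v0=-4 v1=1 v2=2; positions = 5 7 15

Answer: 5 7 15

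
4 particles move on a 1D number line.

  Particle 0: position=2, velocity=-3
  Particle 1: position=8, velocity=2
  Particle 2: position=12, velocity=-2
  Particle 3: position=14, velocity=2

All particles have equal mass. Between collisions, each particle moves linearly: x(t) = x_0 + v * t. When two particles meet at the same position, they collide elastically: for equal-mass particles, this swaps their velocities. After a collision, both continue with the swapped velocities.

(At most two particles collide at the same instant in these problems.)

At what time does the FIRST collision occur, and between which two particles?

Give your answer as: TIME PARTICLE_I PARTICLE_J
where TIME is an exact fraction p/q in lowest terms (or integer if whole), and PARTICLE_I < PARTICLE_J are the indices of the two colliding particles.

Pair (0,1): pos 2,8 vel -3,2 -> not approaching (rel speed -5 <= 0)
Pair (1,2): pos 8,12 vel 2,-2 -> gap=4, closing at 4/unit, collide at t=1
Pair (2,3): pos 12,14 vel -2,2 -> not approaching (rel speed -4 <= 0)
Earliest collision: t=1 between 1 and 2

Answer: 1 1 2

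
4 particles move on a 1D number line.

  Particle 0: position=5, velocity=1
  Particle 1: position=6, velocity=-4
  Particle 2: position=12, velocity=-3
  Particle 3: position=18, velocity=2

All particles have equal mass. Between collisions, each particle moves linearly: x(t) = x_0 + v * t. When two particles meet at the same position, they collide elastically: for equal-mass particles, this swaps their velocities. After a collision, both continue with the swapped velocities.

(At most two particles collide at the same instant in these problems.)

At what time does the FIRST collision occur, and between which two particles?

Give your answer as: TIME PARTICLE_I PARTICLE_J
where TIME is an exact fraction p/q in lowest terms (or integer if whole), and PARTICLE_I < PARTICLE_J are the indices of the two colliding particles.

Pair (0,1): pos 5,6 vel 1,-4 -> gap=1, closing at 5/unit, collide at t=1/5
Pair (1,2): pos 6,12 vel -4,-3 -> not approaching (rel speed -1 <= 0)
Pair (2,3): pos 12,18 vel -3,2 -> not approaching (rel speed -5 <= 0)
Earliest collision: t=1/5 between 0 and 1

Answer: 1/5 0 1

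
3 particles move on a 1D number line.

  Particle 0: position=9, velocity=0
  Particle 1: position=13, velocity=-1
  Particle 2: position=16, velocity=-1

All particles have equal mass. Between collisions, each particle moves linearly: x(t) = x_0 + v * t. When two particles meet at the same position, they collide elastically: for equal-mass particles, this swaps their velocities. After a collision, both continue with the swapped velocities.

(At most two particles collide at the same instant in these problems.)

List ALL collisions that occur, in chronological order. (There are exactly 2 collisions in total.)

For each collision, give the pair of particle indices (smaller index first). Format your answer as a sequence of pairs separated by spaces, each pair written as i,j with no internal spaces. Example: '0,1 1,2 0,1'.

Collision at t=4: particles 0 and 1 swap velocities; positions: p0=9 p1=9 p2=12; velocities now: v0=-1 v1=0 v2=-1
Collision at t=7: particles 1 and 2 swap velocities; positions: p0=6 p1=9 p2=9; velocities now: v0=-1 v1=-1 v2=0

Answer: 0,1 1,2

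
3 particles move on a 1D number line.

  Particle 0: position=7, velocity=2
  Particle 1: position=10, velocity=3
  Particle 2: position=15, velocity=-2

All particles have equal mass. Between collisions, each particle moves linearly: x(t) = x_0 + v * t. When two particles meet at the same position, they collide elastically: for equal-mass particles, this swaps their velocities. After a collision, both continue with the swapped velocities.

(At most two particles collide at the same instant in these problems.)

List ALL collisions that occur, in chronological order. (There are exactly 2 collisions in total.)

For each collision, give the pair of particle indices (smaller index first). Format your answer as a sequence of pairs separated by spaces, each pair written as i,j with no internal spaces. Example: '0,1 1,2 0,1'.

Answer: 1,2 0,1

Derivation:
Collision at t=1: particles 1 and 2 swap velocities; positions: p0=9 p1=13 p2=13; velocities now: v0=2 v1=-2 v2=3
Collision at t=2: particles 0 and 1 swap velocities; positions: p0=11 p1=11 p2=16; velocities now: v0=-2 v1=2 v2=3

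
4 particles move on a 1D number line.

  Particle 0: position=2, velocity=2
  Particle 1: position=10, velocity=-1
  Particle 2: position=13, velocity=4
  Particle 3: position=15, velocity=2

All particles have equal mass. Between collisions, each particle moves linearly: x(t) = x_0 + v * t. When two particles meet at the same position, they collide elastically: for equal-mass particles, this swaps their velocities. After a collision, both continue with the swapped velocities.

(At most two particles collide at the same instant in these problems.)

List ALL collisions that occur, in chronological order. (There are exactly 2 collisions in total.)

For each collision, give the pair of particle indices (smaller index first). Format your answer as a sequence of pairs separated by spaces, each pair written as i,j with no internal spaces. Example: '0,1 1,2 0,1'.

Answer: 2,3 0,1

Derivation:
Collision at t=1: particles 2 and 3 swap velocities; positions: p0=4 p1=9 p2=17 p3=17; velocities now: v0=2 v1=-1 v2=2 v3=4
Collision at t=8/3: particles 0 and 1 swap velocities; positions: p0=22/3 p1=22/3 p2=61/3 p3=71/3; velocities now: v0=-1 v1=2 v2=2 v3=4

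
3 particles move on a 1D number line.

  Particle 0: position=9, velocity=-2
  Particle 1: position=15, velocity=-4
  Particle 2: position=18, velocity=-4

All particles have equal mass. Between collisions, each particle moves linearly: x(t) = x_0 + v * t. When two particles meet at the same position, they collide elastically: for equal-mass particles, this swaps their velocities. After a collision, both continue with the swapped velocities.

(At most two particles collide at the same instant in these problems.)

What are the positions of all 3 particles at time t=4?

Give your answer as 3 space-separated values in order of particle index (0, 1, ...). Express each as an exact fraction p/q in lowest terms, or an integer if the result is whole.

Answer: -1 1 2

Derivation:
Collision at t=3: particles 0 and 1 swap velocities; positions: p0=3 p1=3 p2=6; velocities now: v0=-4 v1=-2 v2=-4
Advance to t=4 (no further collisions before then); velocities: v0=-4 v1=-2 v2=-4; positions = -1 1 2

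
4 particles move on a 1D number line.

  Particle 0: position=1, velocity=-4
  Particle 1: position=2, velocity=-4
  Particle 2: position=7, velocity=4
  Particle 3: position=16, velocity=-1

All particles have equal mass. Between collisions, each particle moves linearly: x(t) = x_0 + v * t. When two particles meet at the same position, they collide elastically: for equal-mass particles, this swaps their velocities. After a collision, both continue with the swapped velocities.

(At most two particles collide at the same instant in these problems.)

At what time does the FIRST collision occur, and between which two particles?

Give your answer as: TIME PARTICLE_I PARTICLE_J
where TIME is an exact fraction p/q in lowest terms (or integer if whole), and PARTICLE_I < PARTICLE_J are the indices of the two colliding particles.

Answer: 9/5 2 3

Derivation:
Pair (0,1): pos 1,2 vel -4,-4 -> not approaching (rel speed 0 <= 0)
Pair (1,2): pos 2,7 vel -4,4 -> not approaching (rel speed -8 <= 0)
Pair (2,3): pos 7,16 vel 4,-1 -> gap=9, closing at 5/unit, collide at t=9/5
Earliest collision: t=9/5 between 2 and 3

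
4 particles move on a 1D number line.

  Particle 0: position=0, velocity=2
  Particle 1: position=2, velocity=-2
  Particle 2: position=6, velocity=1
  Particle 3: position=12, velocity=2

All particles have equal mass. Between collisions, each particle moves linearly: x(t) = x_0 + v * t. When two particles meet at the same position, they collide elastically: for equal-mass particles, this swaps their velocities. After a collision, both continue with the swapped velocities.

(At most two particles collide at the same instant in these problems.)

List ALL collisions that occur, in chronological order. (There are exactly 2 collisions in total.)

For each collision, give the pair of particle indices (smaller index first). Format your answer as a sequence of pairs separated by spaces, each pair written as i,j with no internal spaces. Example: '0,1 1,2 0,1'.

Answer: 0,1 1,2

Derivation:
Collision at t=1/2: particles 0 and 1 swap velocities; positions: p0=1 p1=1 p2=13/2 p3=13; velocities now: v0=-2 v1=2 v2=1 v3=2
Collision at t=6: particles 1 and 2 swap velocities; positions: p0=-10 p1=12 p2=12 p3=24; velocities now: v0=-2 v1=1 v2=2 v3=2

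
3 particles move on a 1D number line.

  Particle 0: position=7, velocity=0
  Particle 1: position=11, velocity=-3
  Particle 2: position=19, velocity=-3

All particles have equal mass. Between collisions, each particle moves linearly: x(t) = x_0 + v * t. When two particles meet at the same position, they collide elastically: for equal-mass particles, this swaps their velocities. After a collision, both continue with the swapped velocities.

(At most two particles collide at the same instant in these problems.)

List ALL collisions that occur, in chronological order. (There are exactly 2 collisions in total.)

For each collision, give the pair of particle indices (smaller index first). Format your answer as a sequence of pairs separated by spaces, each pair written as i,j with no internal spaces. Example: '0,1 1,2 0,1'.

Collision at t=4/3: particles 0 and 1 swap velocities; positions: p0=7 p1=7 p2=15; velocities now: v0=-3 v1=0 v2=-3
Collision at t=4: particles 1 and 2 swap velocities; positions: p0=-1 p1=7 p2=7; velocities now: v0=-3 v1=-3 v2=0

Answer: 0,1 1,2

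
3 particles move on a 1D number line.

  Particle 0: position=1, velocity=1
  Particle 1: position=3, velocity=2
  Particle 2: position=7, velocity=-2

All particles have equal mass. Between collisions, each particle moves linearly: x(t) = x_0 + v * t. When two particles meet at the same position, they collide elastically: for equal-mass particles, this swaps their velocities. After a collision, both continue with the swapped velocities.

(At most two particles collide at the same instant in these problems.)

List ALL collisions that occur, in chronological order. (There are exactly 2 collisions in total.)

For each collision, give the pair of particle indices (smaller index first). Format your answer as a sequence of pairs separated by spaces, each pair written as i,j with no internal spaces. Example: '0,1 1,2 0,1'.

Answer: 1,2 0,1

Derivation:
Collision at t=1: particles 1 and 2 swap velocities; positions: p0=2 p1=5 p2=5; velocities now: v0=1 v1=-2 v2=2
Collision at t=2: particles 0 and 1 swap velocities; positions: p0=3 p1=3 p2=7; velocities now: v0=-2 v1=1 v2=2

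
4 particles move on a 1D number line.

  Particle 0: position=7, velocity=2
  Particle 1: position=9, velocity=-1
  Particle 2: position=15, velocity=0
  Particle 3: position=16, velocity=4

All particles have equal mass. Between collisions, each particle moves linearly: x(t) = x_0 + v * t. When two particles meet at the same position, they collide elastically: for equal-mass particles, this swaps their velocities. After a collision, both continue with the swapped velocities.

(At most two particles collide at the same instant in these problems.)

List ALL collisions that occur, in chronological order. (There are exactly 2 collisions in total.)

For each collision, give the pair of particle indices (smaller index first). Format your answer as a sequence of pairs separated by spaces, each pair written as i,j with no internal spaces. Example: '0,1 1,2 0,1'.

Collision at t=2/3: particles 0 and 1 swap velocities; positions: p0=25/3 p1=25/3 p2=15 p3=56/3; velocities now: v0=-1 v1=2 v2=0 v3=4
Collision at t=4: particles 1 and 2 swap velocities; positions: p0=5 p1=15 p2=15 p3=32; velocities now: v0=-1 v1=0 v2=2 v3=4

Answer: 0,1 1,2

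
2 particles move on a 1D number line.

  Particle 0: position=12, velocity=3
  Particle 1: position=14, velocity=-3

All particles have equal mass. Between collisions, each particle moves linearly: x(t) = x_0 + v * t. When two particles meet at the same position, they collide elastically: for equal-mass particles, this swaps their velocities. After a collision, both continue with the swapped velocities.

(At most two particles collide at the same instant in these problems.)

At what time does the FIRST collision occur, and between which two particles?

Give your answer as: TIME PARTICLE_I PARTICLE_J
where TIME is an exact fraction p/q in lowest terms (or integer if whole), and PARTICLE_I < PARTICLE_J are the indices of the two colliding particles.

Answer: 1/3 0 1

Derivation:
Pair (0,1): pos 12,14 vel 3,-3 -> gap=2, closing at 6/unit, collide at t=1/3
Earliest collision: t=1/3 between 0 and 1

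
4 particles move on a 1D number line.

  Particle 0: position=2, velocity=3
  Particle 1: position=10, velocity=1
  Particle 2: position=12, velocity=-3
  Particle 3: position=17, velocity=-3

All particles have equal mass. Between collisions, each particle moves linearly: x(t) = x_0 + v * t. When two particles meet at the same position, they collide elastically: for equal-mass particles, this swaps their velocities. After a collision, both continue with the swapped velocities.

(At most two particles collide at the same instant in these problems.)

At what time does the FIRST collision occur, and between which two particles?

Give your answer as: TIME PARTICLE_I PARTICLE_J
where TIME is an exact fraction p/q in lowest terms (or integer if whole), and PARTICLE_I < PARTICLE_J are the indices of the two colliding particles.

Answer: 1/2 1 2

Derivation:
Pair (0,1): pos 2,10 vel 3,1 -> gap=8, closing at 2/unit, collide at t=4
Pair (1,2): pos 10,12 vel 1,-3 -> gap=2, closing at 4/unit, collide at t=1/2
Pair (2,3): pos 12,17 vel -3,-3 -> not approaching (rel speed 0 <= 0)
Earliest collision: t=1/2 between 1 and 2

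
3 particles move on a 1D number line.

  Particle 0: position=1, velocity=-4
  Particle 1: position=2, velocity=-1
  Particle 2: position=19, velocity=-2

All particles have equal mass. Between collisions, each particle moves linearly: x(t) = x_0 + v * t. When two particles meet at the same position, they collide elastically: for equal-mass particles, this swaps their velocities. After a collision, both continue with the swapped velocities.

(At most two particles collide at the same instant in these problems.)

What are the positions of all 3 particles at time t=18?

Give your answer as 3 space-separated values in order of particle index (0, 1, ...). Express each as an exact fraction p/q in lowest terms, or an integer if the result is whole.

Answer: -71 -17 -16

Derivation:
Collision at t=17: particles 1 and 2 swap velocities; positions: p0=-67 p1=-15 p2=-15; velocities now: v0=-4 v1=-2 v2=-1
Advance to t=18 (no further collisions before then); velocities: v0=-4 v1=-2 v2=-1; positions = -71 -17 -16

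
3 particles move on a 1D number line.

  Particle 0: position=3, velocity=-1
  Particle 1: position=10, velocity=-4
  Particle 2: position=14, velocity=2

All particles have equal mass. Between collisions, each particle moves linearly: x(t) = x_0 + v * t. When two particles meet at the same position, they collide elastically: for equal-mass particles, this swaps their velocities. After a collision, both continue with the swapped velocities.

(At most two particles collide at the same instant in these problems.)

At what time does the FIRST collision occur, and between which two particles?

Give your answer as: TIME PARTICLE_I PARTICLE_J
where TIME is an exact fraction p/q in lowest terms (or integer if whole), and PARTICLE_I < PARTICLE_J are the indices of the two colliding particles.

Answer: 7/3 0 1

Derivation:
Pair (0,1): pos 3,10 vel -1,-4 -> gap=7, closing at 3/unit, collide at t=7/3
Pair (1,2): pos 10,14 vel -4,2 -> not approaching (rel speed -6 <= 0)
Earliest collision: t=7/3 between 0 and 1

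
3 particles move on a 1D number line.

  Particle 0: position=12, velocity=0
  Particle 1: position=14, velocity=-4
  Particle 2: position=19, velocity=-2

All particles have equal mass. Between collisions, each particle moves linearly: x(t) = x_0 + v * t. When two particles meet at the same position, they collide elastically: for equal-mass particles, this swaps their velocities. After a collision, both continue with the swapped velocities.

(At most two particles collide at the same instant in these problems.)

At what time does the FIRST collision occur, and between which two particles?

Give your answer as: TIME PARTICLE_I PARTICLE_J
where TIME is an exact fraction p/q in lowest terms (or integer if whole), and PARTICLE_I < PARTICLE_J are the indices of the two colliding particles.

Pair (0,1): pos 12,14 vel 0,-4 -> gap=2, closing at 4/unit, collide at t=1/2
Pair (1,2): pos 14,19 vel -4,-2 -> not approaching (rel speed -2 <= 0)
Earliest collision: t=1/2 between 0 and 1

Answer: 1/2 0 1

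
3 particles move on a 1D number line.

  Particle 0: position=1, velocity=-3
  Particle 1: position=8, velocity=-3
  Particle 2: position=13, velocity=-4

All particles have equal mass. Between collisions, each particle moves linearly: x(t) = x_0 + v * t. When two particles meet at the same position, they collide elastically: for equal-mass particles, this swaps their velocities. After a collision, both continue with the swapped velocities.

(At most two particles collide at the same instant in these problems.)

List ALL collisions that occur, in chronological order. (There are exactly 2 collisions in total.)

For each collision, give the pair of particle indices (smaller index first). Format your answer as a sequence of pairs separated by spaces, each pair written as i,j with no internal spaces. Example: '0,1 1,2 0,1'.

Answer: 1,2 0,1

Derivation:
Collision at t=5: particles 1 and 2 swap velocities; positions: p0=-14 p1=-7 p2=-7; velocities now: v0=-3 v1=-4 v2=-3
Collision at t=12: particles 0 and 1 swap velocities; positions: p0=-35 p1=-35 p2=-28; velocities now: v0=-4 v1=-3 v2=-3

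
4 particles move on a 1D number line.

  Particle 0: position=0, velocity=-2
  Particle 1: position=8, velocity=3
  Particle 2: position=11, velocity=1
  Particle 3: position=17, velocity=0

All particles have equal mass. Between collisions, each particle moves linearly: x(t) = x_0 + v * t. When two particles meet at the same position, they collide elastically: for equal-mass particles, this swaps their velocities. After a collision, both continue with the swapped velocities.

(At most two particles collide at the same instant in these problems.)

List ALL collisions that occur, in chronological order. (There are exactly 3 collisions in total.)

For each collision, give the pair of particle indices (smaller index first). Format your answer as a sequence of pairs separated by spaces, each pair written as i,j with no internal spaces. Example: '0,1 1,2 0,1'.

Collision at t=3/2: particles 1 and 2 swap velocities; positions: p0=-3 p1=25/2 p2=25/2 p3=17; velocities now: v0=-2 v1=1 v2=3 v3=0
Collision at t=3: particles 2 and 3 swap velocities; positions: p0=-6 p1=14 p2=17 p3=17; velocities now: v0=-2 v1=1 v2=0 v3=3
Collision at t=6: particles 1 and 2 swap velocities; positions: p0=-12 p1=17 p2=17 p3=26; velocities now: v0=-2 v1=0 v2=1 v3=3

Answer: 1,2 2,3 1,2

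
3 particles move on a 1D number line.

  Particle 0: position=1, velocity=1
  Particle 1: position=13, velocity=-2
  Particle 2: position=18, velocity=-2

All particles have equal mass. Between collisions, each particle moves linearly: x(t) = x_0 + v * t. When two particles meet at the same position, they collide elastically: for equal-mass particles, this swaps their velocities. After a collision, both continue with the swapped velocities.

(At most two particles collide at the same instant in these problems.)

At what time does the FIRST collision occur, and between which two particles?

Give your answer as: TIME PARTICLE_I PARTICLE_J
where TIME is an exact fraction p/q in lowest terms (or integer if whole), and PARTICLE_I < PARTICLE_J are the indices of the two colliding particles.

Answer: 4 0 1

Derivation:
Pair (0,1): pos 1,13 vel 1,-2 -> gap=12, closing at 3/unit, collide at t=4
Pair (1,2): pos 13,18 vel -2,-2 -> not approaching (rel speed 0 <= 0)
Earliest collision: t=4 between 0 and 1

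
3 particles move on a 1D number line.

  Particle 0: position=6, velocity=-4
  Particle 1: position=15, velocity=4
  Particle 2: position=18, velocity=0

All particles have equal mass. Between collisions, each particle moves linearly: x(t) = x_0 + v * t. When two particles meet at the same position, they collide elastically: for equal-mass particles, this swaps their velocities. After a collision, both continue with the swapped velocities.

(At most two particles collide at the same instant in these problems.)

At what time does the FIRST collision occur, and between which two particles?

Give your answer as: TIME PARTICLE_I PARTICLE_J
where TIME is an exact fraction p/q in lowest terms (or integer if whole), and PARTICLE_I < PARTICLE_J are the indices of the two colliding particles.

Pair (0,1): pos 6,15 vel -4,4 -> not approaching (rel speed -8 <= 0)
Pair (1,2): pos 15,18 vel 4,0 -> gap=3, closing at 4/unit, collide at t=3/4
Earliest collision: t=3/4 between 1 and 2

Answer: 3/4 1 2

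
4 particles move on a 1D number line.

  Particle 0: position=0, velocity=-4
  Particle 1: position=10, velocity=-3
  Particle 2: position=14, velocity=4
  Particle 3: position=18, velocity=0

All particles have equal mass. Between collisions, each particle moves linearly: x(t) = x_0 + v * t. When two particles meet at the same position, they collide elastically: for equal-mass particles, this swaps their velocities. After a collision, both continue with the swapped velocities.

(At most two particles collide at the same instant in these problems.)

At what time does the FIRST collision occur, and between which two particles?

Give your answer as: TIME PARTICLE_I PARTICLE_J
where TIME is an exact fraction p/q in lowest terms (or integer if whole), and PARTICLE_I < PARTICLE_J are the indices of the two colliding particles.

Answer: 1 2 3

Derivation:
Pair (0,1): pos 0,10 vel -4,-3 -> not approaching (rel speed -1 <= 0)
Pair (1,2): pos 10,14 vel -3,4 -> not approaching (rel speed -7 <= 0)
Pair (2,3): pos 14,18 vel 4,0 -> gap=4, closing at 4/unit, collide at t=1
Earliest collision: t=1 between 2 and 3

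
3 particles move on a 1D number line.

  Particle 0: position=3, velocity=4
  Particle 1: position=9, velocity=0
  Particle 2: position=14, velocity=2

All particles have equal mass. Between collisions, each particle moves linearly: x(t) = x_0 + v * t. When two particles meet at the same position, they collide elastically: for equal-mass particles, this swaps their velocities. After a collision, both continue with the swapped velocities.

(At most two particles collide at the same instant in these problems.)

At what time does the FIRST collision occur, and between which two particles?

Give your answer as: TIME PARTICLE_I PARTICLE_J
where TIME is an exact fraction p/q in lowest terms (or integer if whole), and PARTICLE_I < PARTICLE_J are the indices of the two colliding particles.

Answer: 3/2 0 1

Derivation:
Pair (0,1): pos 3,9 vel 4,0 -> gap=6, closing at 4/unit, collide at t=3/2
Pair (1,2): pos 9,14 vel 0,2 -> not approaching (rel speed -2 <= 0)
Earliest collision: t=3/2 between 0 and 1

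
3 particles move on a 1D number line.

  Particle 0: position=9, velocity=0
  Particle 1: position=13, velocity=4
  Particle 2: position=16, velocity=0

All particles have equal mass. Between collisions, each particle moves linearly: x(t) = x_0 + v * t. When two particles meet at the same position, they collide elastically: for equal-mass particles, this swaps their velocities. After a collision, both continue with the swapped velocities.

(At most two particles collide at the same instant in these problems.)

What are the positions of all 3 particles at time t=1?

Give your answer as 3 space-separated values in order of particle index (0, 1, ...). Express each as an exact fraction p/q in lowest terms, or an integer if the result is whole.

Answer: 9 16 17

Derivation:
Collision at t=3/4: particles 1 and 2 swap velocities; positions: p0=9 p1=16 p2=16; velocities now: v0=0 v1=0 v2=4
Advance to t=1 (no further collisions before then); velocities: v0=0 v1=0 v2=4; positions = 9 16 17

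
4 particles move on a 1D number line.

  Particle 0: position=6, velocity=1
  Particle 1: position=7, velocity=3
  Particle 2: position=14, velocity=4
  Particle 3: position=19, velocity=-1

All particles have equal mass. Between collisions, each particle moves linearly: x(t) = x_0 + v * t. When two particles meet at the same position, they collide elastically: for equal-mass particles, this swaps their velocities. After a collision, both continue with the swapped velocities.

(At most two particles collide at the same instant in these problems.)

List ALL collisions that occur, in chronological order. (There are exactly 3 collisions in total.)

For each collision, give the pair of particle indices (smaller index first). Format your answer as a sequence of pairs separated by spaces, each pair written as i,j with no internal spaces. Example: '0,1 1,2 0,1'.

Collision at t=1: particles 2 and 3 swap velocities; positions: p0=7 p1=10 p2=18 p3=18; velocities now: v0=1 v1=3 v2=-1 v3=4
Collision at t=3: particles 1 and 2 swap velocities; positions: p0=9 p1=16 p2=16 p3=26; velocities now: v0=1 v1=-1 v2=3 v3=4
Collision at t=13/2: particles 0 and 1 swap velocities; positions: p0=25/2 p1=25/2 p2=53/2 p3=40; velocities now: v0=-1 v1=1 v2=3 v3=4

Answer: 2,3 1,2 0,1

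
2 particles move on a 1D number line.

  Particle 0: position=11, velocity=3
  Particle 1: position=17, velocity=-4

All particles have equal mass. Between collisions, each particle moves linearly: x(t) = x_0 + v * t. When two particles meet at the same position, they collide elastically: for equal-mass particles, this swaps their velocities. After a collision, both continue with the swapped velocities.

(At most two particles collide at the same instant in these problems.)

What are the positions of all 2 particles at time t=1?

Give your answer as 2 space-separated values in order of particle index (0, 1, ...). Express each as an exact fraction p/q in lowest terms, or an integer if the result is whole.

Collision at t=6/7: particles 0 and 1 swap velocities; positions: p0=95/7 p1=95/7; velocities now: v0=-4 v1=3
Advance to t=1 (no further collisions before then); velocities: v0=-4 v1=3; positions = 13 14

Answer: 13 14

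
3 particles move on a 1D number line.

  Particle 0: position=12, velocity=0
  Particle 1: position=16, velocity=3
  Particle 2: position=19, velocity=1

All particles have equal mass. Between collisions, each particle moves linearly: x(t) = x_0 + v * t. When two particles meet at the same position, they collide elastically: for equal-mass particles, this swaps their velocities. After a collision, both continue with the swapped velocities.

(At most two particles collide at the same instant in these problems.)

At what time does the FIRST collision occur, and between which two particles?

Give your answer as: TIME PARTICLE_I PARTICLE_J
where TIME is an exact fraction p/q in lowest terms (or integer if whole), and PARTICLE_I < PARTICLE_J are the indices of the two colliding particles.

Answer: 3/2 1 2

Derivation:
Pair (0,1): pos 12,16 vel 0,3 -> not approaching (rel speed -3 <= 0)
Pair (1,2): pos 16,19 vel 3,1 -> gap=3, closing at 2/unit, collide at t=3/2
Earliest collision: t=3/2 between 1 and 2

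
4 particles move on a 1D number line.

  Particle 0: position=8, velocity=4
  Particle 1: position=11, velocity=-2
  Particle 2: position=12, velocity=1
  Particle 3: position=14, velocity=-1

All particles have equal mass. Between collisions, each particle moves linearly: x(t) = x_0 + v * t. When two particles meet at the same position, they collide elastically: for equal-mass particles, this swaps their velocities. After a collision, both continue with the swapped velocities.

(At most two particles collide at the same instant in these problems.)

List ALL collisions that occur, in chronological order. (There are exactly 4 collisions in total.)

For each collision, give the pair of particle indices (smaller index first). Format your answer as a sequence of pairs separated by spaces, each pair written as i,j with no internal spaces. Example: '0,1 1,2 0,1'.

Answer: 0,1 2,3 1,2 2,3

Derivation:
Collision at t=1/2: particles 0 and 1 swap velocities; positions: p0=10 p1=10 p2=25/2 p3=27/2; velocities now: v0=-2 v1=4 v2=1 v3=-1
Collision at t=1: particles 2 and 3 swap velocities; positions: p0=9 p1=12 p2=13 p3=13; velocities now: v0=-2 v1=4 v2=-1 v3=1
Collision at t=6/5: particles 1 and 2 swap velocities; positions: p0=43/5 p1=64/5 p2=64/5 p3=66/5; velocities now: v0=-2 v1=-1 v2=4 v3=1
Collision at t=4/3: particles 2 and 3 swap velocities; positions: p0=25/3 p1=38/3 p2=40/3 p3=40/3; velocities now: v0=-2 v1=-1 v2=1 v3=4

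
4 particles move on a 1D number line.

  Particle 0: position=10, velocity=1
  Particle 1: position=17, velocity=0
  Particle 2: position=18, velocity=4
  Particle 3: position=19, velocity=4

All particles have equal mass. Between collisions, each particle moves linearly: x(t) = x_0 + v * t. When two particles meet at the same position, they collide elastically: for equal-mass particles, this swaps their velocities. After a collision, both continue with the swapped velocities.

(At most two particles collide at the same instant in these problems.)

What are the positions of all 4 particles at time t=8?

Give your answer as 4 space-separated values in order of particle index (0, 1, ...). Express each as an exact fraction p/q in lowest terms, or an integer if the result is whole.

Collision at t=7: particles 0 and 1 swap velocities; positions: p0=17 p1=17 p2=46 p3=47; velocities now: v0=0 v1=1 v2=4 v3=4
Advance to t=8 (no further collisions before then); velocities: v0=0 v1=1 v2=4 v3=4; positions = 17 18 50 51

Answer: 17 18 50 51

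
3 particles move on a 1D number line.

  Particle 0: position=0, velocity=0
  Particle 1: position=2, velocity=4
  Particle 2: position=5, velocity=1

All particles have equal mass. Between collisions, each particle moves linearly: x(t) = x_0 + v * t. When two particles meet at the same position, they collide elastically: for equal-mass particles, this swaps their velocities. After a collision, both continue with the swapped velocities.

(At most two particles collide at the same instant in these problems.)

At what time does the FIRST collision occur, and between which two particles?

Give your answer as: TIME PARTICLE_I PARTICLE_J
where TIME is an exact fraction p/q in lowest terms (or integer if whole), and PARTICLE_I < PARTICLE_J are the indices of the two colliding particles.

Answer: 1 1 2

Derivation:
Pair (0,1): pos 0,2 vel 0,4 -> not approaching (rel speed -4 <= 0)
Pair (1,2): pos 2,5 vel 4,1 -> gap=3, closing at 3/unit, collide at t=1
Earliest collision: t=1 between 1 and 2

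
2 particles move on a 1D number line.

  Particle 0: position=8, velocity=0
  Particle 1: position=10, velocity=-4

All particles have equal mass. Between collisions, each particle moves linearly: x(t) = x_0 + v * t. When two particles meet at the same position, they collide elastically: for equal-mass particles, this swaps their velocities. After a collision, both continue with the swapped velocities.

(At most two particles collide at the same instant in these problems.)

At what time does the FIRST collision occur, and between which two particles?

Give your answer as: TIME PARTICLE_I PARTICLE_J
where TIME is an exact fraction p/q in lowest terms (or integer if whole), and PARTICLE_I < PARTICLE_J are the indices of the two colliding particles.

Answer: 1/2 0 1

Derivation:
Pair (0,1): pos 8,10 vel 0,-4 -> gap=2, closing at 4/unit, collide at t=1/2
Earliest collision: t=1/2 between 0 and 1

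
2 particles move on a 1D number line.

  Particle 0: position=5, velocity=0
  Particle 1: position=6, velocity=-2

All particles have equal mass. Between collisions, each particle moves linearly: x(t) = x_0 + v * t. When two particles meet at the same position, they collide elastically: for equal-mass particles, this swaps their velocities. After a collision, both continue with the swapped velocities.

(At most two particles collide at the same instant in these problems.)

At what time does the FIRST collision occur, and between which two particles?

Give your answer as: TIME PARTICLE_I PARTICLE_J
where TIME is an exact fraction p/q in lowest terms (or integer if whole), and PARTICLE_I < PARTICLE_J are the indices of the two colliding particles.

Answer: 1/2 0 1

Derivation:
Pair (0,1): pos 5,6 vel 0,-2 -> gap=1, closing at 2/unit, collide at t=1/2
Earliest collision: t=1/2 between 0 and 1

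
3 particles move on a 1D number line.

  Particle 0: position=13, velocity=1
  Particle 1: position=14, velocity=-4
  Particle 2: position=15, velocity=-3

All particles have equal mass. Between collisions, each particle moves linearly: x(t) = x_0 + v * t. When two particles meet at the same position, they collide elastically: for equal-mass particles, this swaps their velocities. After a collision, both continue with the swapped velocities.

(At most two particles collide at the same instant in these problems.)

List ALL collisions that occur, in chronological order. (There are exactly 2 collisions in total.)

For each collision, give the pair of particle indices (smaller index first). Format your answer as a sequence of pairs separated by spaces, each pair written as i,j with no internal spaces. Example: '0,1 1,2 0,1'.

Answer: 0,1 1,2

Derivation:
Collision at t=1/5: particles 0 and 1 swap velocities; positions: p0=66/5 p1=66/5 p2=72/5; velocities now: v0=-4 v1=1 v2=-3
Collision at t=1/2: particles 1 and 2 swap velocities; positions: p0=12 p1=27/2 p2=27/2; velocities now: v0=-4 v1=-3 v2=1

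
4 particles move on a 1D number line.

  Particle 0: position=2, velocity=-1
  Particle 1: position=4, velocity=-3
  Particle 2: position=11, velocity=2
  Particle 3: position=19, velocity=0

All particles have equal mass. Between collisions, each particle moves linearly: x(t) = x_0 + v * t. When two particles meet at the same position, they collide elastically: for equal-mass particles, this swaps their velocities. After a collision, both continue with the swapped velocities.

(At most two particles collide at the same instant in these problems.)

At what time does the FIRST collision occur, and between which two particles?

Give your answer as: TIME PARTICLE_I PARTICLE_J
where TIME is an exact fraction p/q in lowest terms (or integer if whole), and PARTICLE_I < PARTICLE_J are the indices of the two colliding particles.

Answer: 1 0 1

Derivation:
Pair (0,1): pos 2,4 vel -1,-3 -> gap=2, closing at 2/unit, collide at t=1
Pair (1,2): pos 4,11 vel -3,2 -> not approaching (rel speed -5 <= 0)
Pair (2,3): pos 11,19 vel 2,0 -> gap=8, closing at 2/unit, collide at t=4
Earliest collision: t=1 between 0 and 1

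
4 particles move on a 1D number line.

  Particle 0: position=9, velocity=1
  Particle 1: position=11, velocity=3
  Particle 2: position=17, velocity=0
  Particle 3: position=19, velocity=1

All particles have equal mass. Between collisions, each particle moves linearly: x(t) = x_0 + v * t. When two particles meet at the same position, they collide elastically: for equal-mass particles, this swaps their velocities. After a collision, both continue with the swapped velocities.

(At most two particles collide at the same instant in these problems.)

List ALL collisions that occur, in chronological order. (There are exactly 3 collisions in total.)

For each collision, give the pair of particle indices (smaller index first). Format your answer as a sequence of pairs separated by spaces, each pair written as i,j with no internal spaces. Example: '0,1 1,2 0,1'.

Collision at t=2: particles 1 and 2 swap velocities; positions: p0=11 p1=17 p2=17 p3=21; velocities now: v0=1 v1=0 v2=3 v3=1
Collision at t=4: particles 2 and 3 swap velocities; positions: p0=13 p1=17 p2=23 p3=23; velocities now: v0=1 v1=0 v2=1 v3=3
Collision at t=8: particles 0 and 1 swap velocities; positions: p0=17 p1=17 p2=27 p3=35; velocities now: v0=0 v1=1 v2=1 v3=3

Answer: 1,2 2,3 0,1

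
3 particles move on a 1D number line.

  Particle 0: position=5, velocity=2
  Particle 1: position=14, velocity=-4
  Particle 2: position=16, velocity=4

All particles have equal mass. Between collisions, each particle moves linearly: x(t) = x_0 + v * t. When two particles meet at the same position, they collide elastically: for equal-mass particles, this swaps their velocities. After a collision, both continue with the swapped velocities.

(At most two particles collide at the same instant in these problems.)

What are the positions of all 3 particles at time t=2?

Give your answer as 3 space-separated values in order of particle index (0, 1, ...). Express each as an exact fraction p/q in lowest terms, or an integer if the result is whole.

Answer: 6 9 24

Derivation:
Collision at t=3/2: particles 0 and 1 swap velocities; positions: p0=8 p1=8 p2=22; velocities now: v0=-4 v1=2 v2=4
Advance to t=2 (no further collisions before then); velocities: v0=-4 v1=2 v2=4; positions = 6 9 24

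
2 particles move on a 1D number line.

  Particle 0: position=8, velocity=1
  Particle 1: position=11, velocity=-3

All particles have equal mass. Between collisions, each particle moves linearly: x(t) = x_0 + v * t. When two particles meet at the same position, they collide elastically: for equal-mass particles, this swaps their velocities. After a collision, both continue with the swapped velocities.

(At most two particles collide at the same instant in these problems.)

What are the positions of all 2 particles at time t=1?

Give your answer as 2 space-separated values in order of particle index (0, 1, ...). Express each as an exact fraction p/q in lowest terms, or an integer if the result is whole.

Collision at t=3/4: particles 0 and 1 swap velocities; positions: p0=35/4 p1=35/4; velocities now: v0=-3 v1=1
Advance to t=1 (no further collisions before then); velocities: v0=-3 v1=1; positions = 8 9

Answer: 8 9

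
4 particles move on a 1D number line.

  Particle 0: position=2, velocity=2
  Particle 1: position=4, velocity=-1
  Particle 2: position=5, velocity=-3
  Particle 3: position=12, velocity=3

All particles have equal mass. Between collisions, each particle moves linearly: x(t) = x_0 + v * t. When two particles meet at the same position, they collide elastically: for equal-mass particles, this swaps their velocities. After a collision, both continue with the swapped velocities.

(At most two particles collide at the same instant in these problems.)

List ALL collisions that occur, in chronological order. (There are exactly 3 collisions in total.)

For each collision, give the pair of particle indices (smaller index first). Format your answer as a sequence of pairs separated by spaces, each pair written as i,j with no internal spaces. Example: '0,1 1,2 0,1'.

Answer: 1,2 0,1 1,2

Derivation:
Collision at t=1/2: particles 1 and 2 swap velocities; positions: p0=3 p1=7/2 p2=7/2 p3=27/2; velocities now: v0=2 v1=-3 v2=-1 v3=3
Collision at t=3/5: particles 0 and 1 swap velocities; positions: p0=16/5 p1=16/5 p2=17/5 p3=69/5; velocities now: v0=-3 v1=2 v2=-1 v3=3
Collision at t=2/3: particles 1 and 2 swap velocities; positions: p0=3 p1=10/3 p2=10/3 p3=14; velocities now: v0=-3 v1=-1 v2=2 v3=3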